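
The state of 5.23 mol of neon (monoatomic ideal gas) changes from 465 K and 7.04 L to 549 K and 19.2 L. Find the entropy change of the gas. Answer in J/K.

Entropy is a state function: ΔS = nC_V ln(T₂/T₁) + nR ln(V₂/V₁), with C_V = 3R/2 = 12.47 J mol⁻¹ K⁻¹ for a monoatomic ideal gas.
ΔS = 5.23 × [12.47 × ln(549/465) + 8.314 × ln(19.2/7.04)] = 54.5 J/K.

ΔS = 54.5 J/K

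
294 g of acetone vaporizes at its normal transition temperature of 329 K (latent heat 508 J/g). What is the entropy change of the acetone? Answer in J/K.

Heat absorbed by the substance: Q = mL = 294 × 508 = 149352 J.
At constant T, ΔS = Q_rev/T = 149352 / 329 = 454 J/K.

ΔS = 454 J/K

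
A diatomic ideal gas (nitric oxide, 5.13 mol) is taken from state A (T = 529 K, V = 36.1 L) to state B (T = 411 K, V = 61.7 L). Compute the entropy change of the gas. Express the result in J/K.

ΔS = -4.05 J/K

Entropy is a state function: ΔS = nC_V ln(T₂/T₁) + nR ln(V₂/V₁), with C_V = 5R/2 = 20.79 J mol⁻¹ K⁻¹ for a diatomic ideal gas.
ΔS = 5.13 × [20.79 × ln(411/529) + 8.314 × ln(61.7/36.1)] = -4.05 J/K.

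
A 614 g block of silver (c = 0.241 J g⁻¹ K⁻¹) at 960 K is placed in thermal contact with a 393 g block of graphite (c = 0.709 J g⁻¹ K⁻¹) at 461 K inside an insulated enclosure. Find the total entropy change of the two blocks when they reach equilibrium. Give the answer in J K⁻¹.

ΔS_total = 27.5 J/K

Energy balance: T_f = (m₁c₁T₁ + m₂c₂T₂)/(m₁c₁ + m₂c₂) = 634.08 K.
ΔS₁ = m₁c₁ ln(T_f/T₁) = 147.974 × ln(634.08/960) = -61.373 J/K.
ΔS₂ = m₂c₂ ln(T_f/T₂) = 278.637 × ln(634.08/461) = 88.824 J/K.
ΔS_total = -61.373 + 88.824 = 27.5 J/K.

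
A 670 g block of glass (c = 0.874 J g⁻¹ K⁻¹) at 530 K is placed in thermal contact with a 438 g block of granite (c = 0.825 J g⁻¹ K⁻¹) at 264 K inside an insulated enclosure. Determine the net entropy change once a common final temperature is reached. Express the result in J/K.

ΔS_total = 50.5 J/K

Energy balance: T_f = (m₁c₁T₁ + m₂c₂T₂)/(m₁c₁ + m₂c₂) = 428.49 K.
ΔS₁ = m₁c₁ ln(T_f/T₁) = 585.58 × ln(428.49/530) = -124.5 J/K.
ΔS₂ = m₂c₂ ln(T_f/T₂) = 361.35 × ln(428.49/264) = 175 J/K.
ΔS_total = -124.5 + 175 = 50.5 J/K.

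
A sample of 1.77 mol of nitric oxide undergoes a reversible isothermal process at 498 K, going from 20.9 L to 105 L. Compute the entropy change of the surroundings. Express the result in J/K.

For an isothermal ideal gas ΔS_gas = nR ln(V₂/V₁) = 1.77 × 8.314 × ln(105/20.9) = 23.8 J/K.
The process is reversible, so ΔS_surr = −ΔS_gas = -23.8 J/K and ΔS_universe = 0.

ΔS_surr = -23.8 J/K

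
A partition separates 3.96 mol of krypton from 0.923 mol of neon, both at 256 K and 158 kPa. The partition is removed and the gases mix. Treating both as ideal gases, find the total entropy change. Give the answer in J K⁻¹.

Mole fractions: x_A = 3.96/4.88 = 0.811, x_B = 0.189.
ΔS_mix = −R(n_A ln x_A + n_B ln x_B) = −8.314 × (3.96 ln 0.811 + 0.923 ln 0.189) = 19.7 J/K.

ΔS_mix = 19.7 J/K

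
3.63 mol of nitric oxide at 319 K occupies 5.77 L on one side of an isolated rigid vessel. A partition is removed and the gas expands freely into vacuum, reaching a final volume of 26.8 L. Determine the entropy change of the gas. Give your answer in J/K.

No heat is exchanged and no work is done, so the ideal-gas temperature stays constant.
Entropy is a state function; using a reversible isothermal path, ΔS_gas = nR ln(V₂/V₁) = 3.63 × 8.314 × ln(26.8/5.77) = 46.3 J/K.

ΔS_gas = 46.3 J/K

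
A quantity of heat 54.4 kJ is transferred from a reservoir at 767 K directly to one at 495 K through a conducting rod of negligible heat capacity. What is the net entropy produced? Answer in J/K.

ΔS_hot = −Q/T_H = −54400/767 = -70.93 J/K and ΔS_cold = +Q/T_C = 54400/495 = 109.9 J/K.
ΔS_total = -70.93 + 109.9 = 39 J/K, positive as the second law requires.

ΔS_total = 39 J/K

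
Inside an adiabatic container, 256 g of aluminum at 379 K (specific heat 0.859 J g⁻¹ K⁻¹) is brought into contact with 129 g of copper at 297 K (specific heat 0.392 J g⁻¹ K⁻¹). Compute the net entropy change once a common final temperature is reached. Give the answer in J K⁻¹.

Energy balance: T_f = (m₁c₁T₁ + m₂c₂T₂)/(m₁c₁ + m₂c₂) = 363.67 K.
ΔS₁ = m₁c₁ ln(T_f/T₁) = 219.904 × ln(363.67/379) = -9.08 J/K.
ΔS₂ = m₂c₂ ln(T_f/T₂) = 50.568 × ln(363.67/297) = 10.24 J/K.
ΔS_total = -9.08 + 10.24 = 1.16 J/K.

ΔS_total = 1.16 J/K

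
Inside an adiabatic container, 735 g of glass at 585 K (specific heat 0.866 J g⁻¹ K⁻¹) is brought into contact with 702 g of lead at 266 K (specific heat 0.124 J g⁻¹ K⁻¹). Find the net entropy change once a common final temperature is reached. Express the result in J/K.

ΔS_total = 19.5 J/K

Energy balance: T_f = (m₁c₁T₁ + m₂c₂T₂)/(m₁c₁ + m₂c₂) = 546.62 K.
ΔS₁ = m₁c₁ ln(T_f/T₁) = 636.51 × ln(546.62/585) = -43.19 J/K.
ΔS₂ = m₂c₂ ln(T_f/T₂) = 87.048 × ln(546.62/266) = 62.7 J/K.
ΔS_total = -43.19 + 62.7 = 19.5 J/K.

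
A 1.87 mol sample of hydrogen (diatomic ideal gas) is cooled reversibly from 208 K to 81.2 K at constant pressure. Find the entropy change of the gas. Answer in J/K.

ΔS = -51.2 J/K

At constant pressure, ΔS = nC_p ln(T₂/T₁) with C_p = 7R/2 = 29.1 J mol⁻¹ K⁻¹.
ΔS = 1.87 × 29.1 × ln(81.2/208) = -51.2 J/K.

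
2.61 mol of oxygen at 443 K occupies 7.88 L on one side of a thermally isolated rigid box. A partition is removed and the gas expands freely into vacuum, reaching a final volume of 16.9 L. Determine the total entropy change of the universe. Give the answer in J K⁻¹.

No heat is exchanged and no work is done, so the ideal-gas temperature stays constant.
Entropy is a state function; using a reversible isothermal path, ΔS_gas = nR ln(V₂/V₁) = 2.61 × 8.314 × ln(16.9/7.88) = 16.6 J/K.
The insulated surroundings exchange no heat, so ΔS_surr = 0 and ΔS_universe = ΔS_gas.

ΔS_universe = 16.6 J/K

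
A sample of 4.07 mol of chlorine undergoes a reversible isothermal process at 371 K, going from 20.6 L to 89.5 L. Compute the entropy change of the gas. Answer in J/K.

For an isothermal ideal gas ΔS_gas = nR ln(V₂/V₁) = 4.07 × 8.314 × ln(89.5/20.6) = 49.7 J/K.

ΔS_gas = 49.7 J/K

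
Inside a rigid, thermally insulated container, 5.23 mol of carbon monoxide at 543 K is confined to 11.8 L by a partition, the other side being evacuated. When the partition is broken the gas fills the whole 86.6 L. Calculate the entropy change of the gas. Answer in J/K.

ΔS_gas = 86.7 J/K

For an ideal gas in free expansion Q = 0 and W = 0, so T is unchanged.
Entropy is a state function; using a reversible isothermal path, ΔS_gas = nR ln(V₂/V₁) = 5.23 × 8.314 × ln(86.6/11.8) = 86.7 J/K.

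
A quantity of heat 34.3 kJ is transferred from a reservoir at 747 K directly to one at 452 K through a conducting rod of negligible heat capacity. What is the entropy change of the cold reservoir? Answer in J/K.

The cold reservoir gains heat Q, so ΔS_cold = +Q/T_C = 34300/452 = 75.9 J/K.

ΔS_cold = 75.9 J/K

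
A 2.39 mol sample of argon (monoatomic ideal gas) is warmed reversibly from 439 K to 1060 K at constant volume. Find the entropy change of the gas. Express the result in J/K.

ΔS = 26.3 J/K

At constant volume, ΔS = nC_V ln(T₂/T₁) with C_V = 3R/2 = 12.47 J mol⁻¹ K⁻¹.
ΔS = 2.39 × 12.47 × ln(1060/439) = 26.3 J/K.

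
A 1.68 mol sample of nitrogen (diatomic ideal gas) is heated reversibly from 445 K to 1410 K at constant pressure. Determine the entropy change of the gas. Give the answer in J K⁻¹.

At constant pressure, ΔS = nC_p ln(T₂/T₁) with C_p = 7R/2 = 29.1 J mol⁻¹ K⁻¹.
ΔS = 1.68 × 29.1 × ln(1410/445) = 56.4 J/K.

ΔS = 56.4 J/K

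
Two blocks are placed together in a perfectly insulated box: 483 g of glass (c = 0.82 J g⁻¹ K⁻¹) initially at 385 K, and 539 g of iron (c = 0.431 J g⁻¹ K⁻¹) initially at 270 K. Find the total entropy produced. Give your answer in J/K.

Energy balance: T_f = (m₁c₁T₁ + m₂c₂T₂)/(m₁c₁ + m₂c₂) = 342.48 K.
ΔS₁ = m₁c₁ ln(T_f/T₁) = 396.06 × ln(342.48/385) = -46.346 J/K.
ΔS₂ = m₂c₂ ln(T_f/T₂) = 232.309 × ln(342.48/270) = 55.244 J/K.
ΔS_total = -46.346 + 55.244 = 8.9 J/K.

ΔS_total = 8.9 J/K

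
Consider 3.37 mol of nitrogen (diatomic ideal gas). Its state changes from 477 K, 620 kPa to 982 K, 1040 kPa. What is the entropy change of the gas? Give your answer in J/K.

ΔS = nC_p ln(T₂/T₁) − nR ln(P₂/P₁), with C_p = 7R/2 = 29.1 J mol⁻¹ K⁻¹ for a diatomic ideal gas.
ΔS = 3.37 × [29.1 × ln(982/477) − 8.314 × ln(1040/620)] = 56.3 J/K.

ΔS = 56.3 J/K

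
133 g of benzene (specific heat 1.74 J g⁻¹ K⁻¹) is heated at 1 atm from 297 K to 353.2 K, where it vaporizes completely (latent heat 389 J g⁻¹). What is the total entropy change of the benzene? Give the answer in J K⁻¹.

Warming step: ΔS₁ = m c ln(T_tr/T_i) = 133 × 1.74 × ln(353.2/297) = 40.11 J/K.
Phase change: ΔS₂ = +mL/T_tr = 133 × 389 / 353.2 = 146.5 J/K.
ΔS_total = (40.11) + (146.5) = 187 J/K.

ΔS = 187 J/K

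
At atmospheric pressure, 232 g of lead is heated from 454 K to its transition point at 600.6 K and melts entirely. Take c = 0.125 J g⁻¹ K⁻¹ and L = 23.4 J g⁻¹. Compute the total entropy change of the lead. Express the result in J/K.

Warming step: ΔS₁ = m c ln(T_tr/T_i) = 232 × 0.125 × ln(600.6/454) = 8.115 J/K.
Phase change: ΔS₂ = +mL/T_tr = 232 × 23.4 / 600.6 = 9.039 J/K.
ΔS_total = (8.115) + (9.039) = 17.2 J/K.

ΔS = 17.2 J/K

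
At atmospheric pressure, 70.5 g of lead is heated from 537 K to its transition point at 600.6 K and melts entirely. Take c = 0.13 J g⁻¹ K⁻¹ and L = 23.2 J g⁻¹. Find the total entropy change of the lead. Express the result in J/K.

ΔS = 3.75 J/K

Warming step: ΔS₁ = m c ln(T_tr/T_i) = 70.5 × 0.13 × ln(600.6/537) = 1.026 J/K.
Phase change: ΔS₂ = +mL/T_tr = 70.5 × 23.2 / 600.6 = 2.723 J/K.
ΔS_total = (1.026) + (2.723) = 3.75 J/K.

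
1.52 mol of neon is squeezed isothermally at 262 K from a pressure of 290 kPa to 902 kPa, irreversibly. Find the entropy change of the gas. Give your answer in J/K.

ΔS_gas = -14.3 J/K

Entropy is a state function, so ΔS_gas depends only on the end states.
For an isothermal ideal gas ΔS_gas = nR ln(P₁/P₂) = 1.52 × 8.314 × ln(290/902) = -14.3 J/K.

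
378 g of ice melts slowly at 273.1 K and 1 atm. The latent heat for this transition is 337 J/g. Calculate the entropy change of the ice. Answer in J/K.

ΔS = 466 J/K

Heat absorbed by the substance: Q = mL = 378 × 337 = 127386 J.
At constant T, ΔS = Q_rev/T = 127386 / 273.1 = 466 J/K.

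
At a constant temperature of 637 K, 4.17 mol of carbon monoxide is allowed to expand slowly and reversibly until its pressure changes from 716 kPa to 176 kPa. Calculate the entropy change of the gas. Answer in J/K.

ΔS_gas = 48.6 J/K

For an isothermal ideal gas ΔS_gas = nR ln(P₁/P₂) = 4.17 × 8.314 × ln(716/176) = 48.6 J/K.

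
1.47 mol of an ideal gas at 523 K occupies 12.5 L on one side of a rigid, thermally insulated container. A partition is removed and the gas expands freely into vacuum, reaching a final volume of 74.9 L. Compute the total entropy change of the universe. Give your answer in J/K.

For an ideal gas in free expansion Q = 0 and W = 0, so T is unchanged.
Entropy is a state function; using a reversible isothermal path, ΔS_gas = nR ln(V₂/V₁) = 1.47 × 8.314 × ln(74.9/12.5) = 21.9 J/K.
The insulated surroundings exchange no heat, so ΔS_surr = 0 and ΔS_universe = ΔS_gas.

ΔS_universe = 21.9 J/K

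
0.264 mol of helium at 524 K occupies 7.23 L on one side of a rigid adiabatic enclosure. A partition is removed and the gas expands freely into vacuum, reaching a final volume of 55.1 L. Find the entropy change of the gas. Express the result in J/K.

No heat is exchanged and no work is done, so the ideal-gas temperature stays constant.
Entropy is a state function; using a reversible isothermal path, ΔS_gas = nR ln(V₂/V₁) = 0.264 × 8.314 × ln(55.1/7.23) = 4.46 J/K.

ΔS_gas = 4.46 J/K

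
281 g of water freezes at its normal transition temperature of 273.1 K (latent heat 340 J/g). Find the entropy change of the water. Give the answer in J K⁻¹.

ΔS = -350 J/K

Heat released by the substance: Q = −mL = −281 × 340 = −95540 J.
At constant T, ΔS = Q_rev/T = −95540 / 273.1 = -350 J/K.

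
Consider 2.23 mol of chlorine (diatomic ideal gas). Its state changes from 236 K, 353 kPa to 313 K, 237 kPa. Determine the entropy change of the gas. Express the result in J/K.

ΔS = nC_p ln(T₂/T₁) − nR ln(P₂/P₁), with C_p = 7R/2 = 29.1 J mol⁻¹ K⁻¹ for a diatomic ideal gas.
ΔS = 2.23 × [29.1 × ln(313/236) − 8.314 × ln(237/353)] = 25.7 J/K.

ΔS = 25.7 J/K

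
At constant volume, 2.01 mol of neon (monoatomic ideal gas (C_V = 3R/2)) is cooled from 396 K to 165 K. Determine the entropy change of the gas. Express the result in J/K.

At constant volume, ΔS = nC_V ln(T₂/T₁) with C_V = 3R/2 = 12.47 J mol⁻¹ K⁻¹.
ΔS = 2.01 × 12.47 × ln(165/396) = -21.9 J/K.

ΔS = -21.9 J/K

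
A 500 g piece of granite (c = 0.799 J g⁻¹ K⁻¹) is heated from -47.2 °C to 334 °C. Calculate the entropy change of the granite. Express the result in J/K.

In kelvin: T₁ = 225.95 K, T₂ = 607.15 K. ΔS = ∫dQ_rev/T = m c ln(T₂/T₁) = 500 × 0.799 × ln(607.15/225.95) = 395 J/K.

ΔS = 395 J/K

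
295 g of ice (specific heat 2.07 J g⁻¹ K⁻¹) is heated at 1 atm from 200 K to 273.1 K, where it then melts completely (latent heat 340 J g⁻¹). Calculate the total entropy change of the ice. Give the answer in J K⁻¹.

ΔS = 557 J/K

Warming step: ΔS₁ = m c ln(T_tr/T_i) = 295 × 2.07 × ln(273.1/200) = 190.23 J/K.
Phase change: ΔS₂ = +mL/T_tr = 295 × 340 / 273.1 = 367.26 J/K.
ΔS_total = (190.23) + (367.26) = 557 J/K.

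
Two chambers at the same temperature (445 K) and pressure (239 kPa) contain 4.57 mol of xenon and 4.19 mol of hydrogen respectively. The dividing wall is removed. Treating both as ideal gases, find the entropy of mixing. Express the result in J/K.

ΔS_mix = 50.4 J/K

Mole fractions: x_A = 4.57/8.76 = 0.522, x_B = 0.478.
ΔS_mix = −R(n_A ln x_A + n_B ln x_B) = −8.314 × (4.57 ln 0.522 + 4.19 ln 0.478) = 50.4 J/K.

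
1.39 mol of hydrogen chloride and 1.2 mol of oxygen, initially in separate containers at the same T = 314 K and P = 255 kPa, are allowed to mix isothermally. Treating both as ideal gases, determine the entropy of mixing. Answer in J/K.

Mole fractions: x_A = 1.39/2.59 = 0.537, x_B = 0.463.
ΔS_mix = −R(n_A ln x_A + n_B ln x_B) = −8.314 × (1.39 ln 0.537 + 1.2 ln 0.463) = 14.9 J/K.

ΔS_mix = 14.9 J/K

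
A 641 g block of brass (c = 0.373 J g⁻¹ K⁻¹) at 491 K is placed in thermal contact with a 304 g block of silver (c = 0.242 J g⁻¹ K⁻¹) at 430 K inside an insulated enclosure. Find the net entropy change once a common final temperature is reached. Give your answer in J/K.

Energy balance: T_f = (m₁c₁T₁ + m₂c₂T₂)/(m₁c₁ + m₂c₂) = 476.65 K.
ΔS₁ = m₁c₁ ln(T_f/T₁) = 239.093 × ln(476.65/491) = -7.0934 J/K.
ΔS₂ = m₂c₂ ln(T_f/T₂) = 73.568 × ln(476.65/430) = 7.5768 J/K.
ΔS_total = -7.0934 + 7.5768 = 0.483 J/K.

ΔS_total = 0.483 J/K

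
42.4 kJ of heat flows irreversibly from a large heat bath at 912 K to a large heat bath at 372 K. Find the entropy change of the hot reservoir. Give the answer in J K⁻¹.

The hot reservoir loses heat Q, so ΔS_hot = −Q/T_H = −42400/912 = -46.5 J/K.

ΔS_hot = -46.5 J/K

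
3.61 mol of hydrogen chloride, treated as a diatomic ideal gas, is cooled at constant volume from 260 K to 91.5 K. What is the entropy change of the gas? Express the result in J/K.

At constant volume, ΔS = nC_V ln(T₂/T₁) with C_V = 5R/2 = 20.79 J mol⁻¹ K⁻¹.
ΔS = 3.61 × 20.79 × ln(91.5/260) = -78.4 J/K.

ΔS = -78.4 J/K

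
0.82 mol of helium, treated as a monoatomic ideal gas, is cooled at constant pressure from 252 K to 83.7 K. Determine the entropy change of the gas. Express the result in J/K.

At constant pressure, ΔS = nC_p ln(T₂/T₁) with C_p = 5R/2 = 20.79 J mol⁻¹ K⁻¹.
ΔS = 0.82 × 20.79 × ln(83.7/252) = -18.8 J/K.

ΔS = -18.8 J/K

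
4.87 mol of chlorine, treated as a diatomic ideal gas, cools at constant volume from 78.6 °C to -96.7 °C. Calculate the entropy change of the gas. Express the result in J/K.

ΔS = -69.8 J/K

In kelvin: T₁ = 351.75 K, T₂ = 176.45 K. At constant volume, ΔS = nC_V ln(T₂/T₁) with C_V = 5R/2 = 20.79 J mol⁻¹ K⁻¹.
ΔS = 4.87 × 20.79 × ln(176.45/351.75) = -69.8 J/K.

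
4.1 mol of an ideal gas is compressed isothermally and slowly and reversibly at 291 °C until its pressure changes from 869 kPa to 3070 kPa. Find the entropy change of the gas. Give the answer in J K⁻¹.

For an isothermal ideal gas ΔS_gas = nR ln(P₁/P₂) = 4.1 × 8.314 × ln(869/3070) = -43 J/K.

ΔS_gas = -43 J/K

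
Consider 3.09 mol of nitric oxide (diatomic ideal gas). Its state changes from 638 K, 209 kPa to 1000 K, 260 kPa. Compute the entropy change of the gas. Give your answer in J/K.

ΔS = nC_p ln(T₂/T₁) − nR ln(P₂/P₁), with C_p = 7R/2 = 29.1 J mol⁻¹ K⁻¹ for a diatomic ideal gas.
ΔS = 3.09 × [29.1 × ln(1000/638) − 8.314 × ln(260/209)] = 34.8 J/K.

ΔS = 34.8 J/K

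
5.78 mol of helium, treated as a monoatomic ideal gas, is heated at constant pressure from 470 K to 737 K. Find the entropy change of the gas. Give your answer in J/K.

ΔS = 54 J/K

At constant pressure, ΔS = nC_p ln(T₂/T₁) with C_p = 5R/2 = 20.79 J mol⁻¹ K⁻¹.
ΔS = 5.78 × 20.79 × ln(737/470) = 54 J/K.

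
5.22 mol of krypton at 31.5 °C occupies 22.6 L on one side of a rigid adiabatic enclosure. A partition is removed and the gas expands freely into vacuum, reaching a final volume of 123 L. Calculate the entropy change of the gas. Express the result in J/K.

For an ideal gas in free expansion Q = 0 and W = 0, so T is unchanged.
Entropy is a state function; using a reversible isothermal path, ΔS_gas = nR ln(V₂/V₁) = 5.22 × 8.314 × ln(123/22.6) = 73.5 J/K.

ΔS_gas = 73.5 J/K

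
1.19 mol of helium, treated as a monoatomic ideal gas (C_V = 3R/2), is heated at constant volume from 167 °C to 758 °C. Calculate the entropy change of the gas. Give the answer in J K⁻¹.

ΔS = 12.6 J/K

In kelvin: T₁ = 440.15 K, T₂ = 1031.15 K. At constant volume, ΔS = nC_V ln(T₂/T₁) with C_V = 3R/2 = 12.47 J mol⁻¹ K⁻¹.
ΔS = 1.19 × 12.47 × ln(1031.15/440.15) = 12.6 J/K.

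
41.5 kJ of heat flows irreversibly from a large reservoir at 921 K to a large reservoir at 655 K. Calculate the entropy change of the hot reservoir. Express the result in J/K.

ΔS_hot = -45.1 J/K

The hot reservoir loses heat Q, so ΔS_hot = −Q/T_H = −41500/921 = -45.1 J/K.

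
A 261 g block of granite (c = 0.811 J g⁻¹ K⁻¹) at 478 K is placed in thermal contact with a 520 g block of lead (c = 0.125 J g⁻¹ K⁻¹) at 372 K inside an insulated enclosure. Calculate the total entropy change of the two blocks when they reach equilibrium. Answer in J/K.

Energy balance: T_f = (m₁c₁T₁ + m₂c₂T₂)/(m₁c₁ + m₂c₂) = 453.1 K.
ΔS₁ = m₁c₁ ln(T_f/T₁) = 211.671 × ln(453.1/478) = -11.33 J/K.
ΔS₂ = m₂c₂ ln(T_f/T₂) = 65 × ln(453.1/372) = 12.82 J/K.
ΔS_total = -11.33 + 12.82 = 1.49 J/K.

ΔS_total = 1.49 J/K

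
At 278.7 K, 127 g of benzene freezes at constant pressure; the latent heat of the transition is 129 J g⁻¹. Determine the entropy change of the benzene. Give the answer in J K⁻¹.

ΔS = -58.8 J/K

Heat released by the substance: Q = −mL = −127 × 129 = −16383 J.
At constant T, ΔS = Q_rev/T = −16383 / 278.7 = -58.8 J/K.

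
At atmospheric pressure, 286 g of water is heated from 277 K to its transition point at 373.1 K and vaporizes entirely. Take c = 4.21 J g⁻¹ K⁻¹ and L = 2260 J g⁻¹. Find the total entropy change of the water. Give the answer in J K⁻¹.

ΔS = 2090 J/K

Warming step: ΔS₁ = m c ln(T_tr/T_i) = 286 × 4.21 × ln(373.1/277) = 358.6 J/K.
Phase change: ΔS₂ = +mL/T_tr = 286 × 2260 / 373.1 = 1732 J/K.
ΔS_total = (358.6) + (1732) = 2090 J/K.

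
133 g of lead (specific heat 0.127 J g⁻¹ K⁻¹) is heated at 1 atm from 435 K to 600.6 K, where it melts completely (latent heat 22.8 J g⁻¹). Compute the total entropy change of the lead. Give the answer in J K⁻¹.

ΔS = 10.5 J/K

Warming step: ΔS₁ = m c ln(T_tr/T_i) = 133 × 0.127 × ln(600.6/435) = 5.449 J/K.
Phase change: ΔS₂ = +mL/T_tr = 133 × 22.8 / 600.6 = 5.049 J/K.
ΔS_total = (5.449) + (5.049) = 10.5 J/K.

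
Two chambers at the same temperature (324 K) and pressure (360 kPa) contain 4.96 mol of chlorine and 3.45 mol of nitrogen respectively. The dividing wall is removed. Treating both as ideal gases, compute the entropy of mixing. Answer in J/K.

Mole fractions: x_A = 4.96/8.41 = 0.59, x_B = 0.41.
ΔS_mix = −R(n_A ln x_A + n_B ln x_B) = −8.314 × (4.96 ln 0.59 + 3.45 ln 0.41) = 47.3 J/K.

ΔS_mix = 47.3 J/K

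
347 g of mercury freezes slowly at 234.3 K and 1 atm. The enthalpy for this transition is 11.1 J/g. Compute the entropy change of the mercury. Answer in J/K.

ΔS = -16.4 J/K

Heat released by the substance: Q = −mL = −347 × 11.1 = −3851.7 J.
At constant T, ΔS = Q_rev/T = −3851.7 / 234.3 = -16.4 J/K.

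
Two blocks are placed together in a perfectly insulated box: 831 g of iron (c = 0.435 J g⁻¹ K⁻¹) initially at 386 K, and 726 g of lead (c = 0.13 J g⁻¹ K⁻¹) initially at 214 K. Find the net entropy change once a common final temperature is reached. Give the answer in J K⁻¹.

Energy balance: T_f = (m₁c₁T₁ + m₂c₂T₂)/(m₁c₁ + m₂c₂) = 350.39 K.
ΔS₁ = m₁c₁ ln(T_f/T₁) = 361.485 × ln(350.39/386) = -34.99 J/K.
ΔS₂ = m₂c₂ ln(T_f/T₂) = 94.38 × ln(350.39/214) = 46.54 J/K.
ΔS_total = -34.99 + 46.54 = 11.5 J/K.

ΔS_total = 11.5 J/K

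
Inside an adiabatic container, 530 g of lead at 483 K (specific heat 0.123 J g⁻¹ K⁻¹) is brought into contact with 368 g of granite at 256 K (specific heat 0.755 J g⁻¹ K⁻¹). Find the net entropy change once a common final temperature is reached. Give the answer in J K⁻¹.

Energy balance: T_f = (m₁c₁T₁ + m₂c₂T₂)/(m₁c₁ + m₂c₂) = 299.14 K.
ΔS₁ = m₁c₁ ln(T_f/T₁) = 65.19 × ln(299.14/483) = -31.23 J/K.
ΔS₂ = m₂c₂ ln(T_f/T₂) = 277.84 × ln(299.14/256) = 43.27 J/K.
ΔS_total = -31.23 + 43.27 = 12 J/K.

ΔS_total = 12 J/K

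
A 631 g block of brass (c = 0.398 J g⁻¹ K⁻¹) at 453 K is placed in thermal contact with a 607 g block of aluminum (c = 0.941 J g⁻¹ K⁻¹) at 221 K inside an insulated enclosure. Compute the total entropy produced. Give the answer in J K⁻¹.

Energy balance: T_f = (m₁c₁T₁ + m₂c₂T₂)/(m₁c₁ + m₂c₂) = 291.85 K.
ΔS₁ = m₁c₁ ln(T_f/T₁) = 251.138 × ln(291.85/453) = -110.4 J/K.
ΔS₂ = m₂c₂ ln(T_f/T₂) = 571.187 × ln(291.85/221) = 158.8 J/K.
ΔS_total = -110.4 + 158.8 = 48.4 J/K.

ΔS_total = 48.4 J/K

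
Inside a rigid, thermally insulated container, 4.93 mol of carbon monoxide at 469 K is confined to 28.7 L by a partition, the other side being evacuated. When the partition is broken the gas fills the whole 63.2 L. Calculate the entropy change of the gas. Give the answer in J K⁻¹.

For an ideal gas in free expansion Q = 0 and W = 0, so T is unchanged.
Entropy is a state function; using a reversible isothermal path, ΔS_gas = nR ln(V₂/V₁) = 4.93 × 8.314 × ln(63.2/28.7) = 32.4 J/K.

ΔS_gas = 32.4 J/K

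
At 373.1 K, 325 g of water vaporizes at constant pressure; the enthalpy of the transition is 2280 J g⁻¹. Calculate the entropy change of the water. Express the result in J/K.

ΔS = 1990 J/K

Heat absorbed by the substance: Q = mL = 325 × 2280 = 741000 J.
At constant T, ΔS = Q_rev/T = 741000 / 373.1 = 1990 J/K.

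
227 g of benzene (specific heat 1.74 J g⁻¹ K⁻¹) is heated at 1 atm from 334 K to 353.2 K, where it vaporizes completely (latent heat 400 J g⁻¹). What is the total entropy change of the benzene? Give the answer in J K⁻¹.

ΔS = 279 J/K

Warming step: ΔS₁ = m c ln(T_tr/T_i) = 227 × 1.74 × ln(353.2/334) = 22.08 J/K.
Phase change: ΔS₂ = +mL/T_tr = 227 × 400 / 353.2 = 257.1 J/K.
ΔS_total = (22.08) + (257.1) = 279 J/K.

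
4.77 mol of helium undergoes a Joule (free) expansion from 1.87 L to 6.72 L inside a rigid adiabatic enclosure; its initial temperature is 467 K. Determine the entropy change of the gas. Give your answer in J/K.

ΔS_gas = 50.7 J/K

No heat is exchanged and no work is done, so the ideal-gas temperature stays constant.
Entropy is a state function; using a reversible isothermal path, ΔS_gas = nR ln(V₂/V₁) = 4.77 × 8.314 × ln(6.72/1.87) = 50.7 J/K.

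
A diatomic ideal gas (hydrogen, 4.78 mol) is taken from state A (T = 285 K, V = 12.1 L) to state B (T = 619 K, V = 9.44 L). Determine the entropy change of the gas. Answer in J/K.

Entropy is a state function: ΔS = nC_V ln(T₂/T₁) + nR ln(V₂/V₁), with C_V = 5R/2 = 20.79 J mol⁻¹ K⁻¹ for a diatomic ideal gas.
ΔS = 4.78 × [20.79 × ln(619/285) + 8.314 × ln(9.44/12.1)] = 67.2 J/K.

ΔS = 67.2 J/K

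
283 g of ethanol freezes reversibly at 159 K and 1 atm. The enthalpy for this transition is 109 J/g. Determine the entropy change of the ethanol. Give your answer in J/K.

Heat released by the substance: Q = −mL = −283 × 109 = −30847 J.
At constant T, ΔS = Q_rev/T = −30847 / 159 = -194 J/K.

ΔS = -194 J/K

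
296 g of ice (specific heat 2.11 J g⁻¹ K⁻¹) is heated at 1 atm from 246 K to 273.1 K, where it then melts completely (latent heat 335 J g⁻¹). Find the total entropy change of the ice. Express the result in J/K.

Warming step: ΔS₁ = m c ln(T_tr/T_i) = 296 × 2.11 × ln(273.1/246) = 65.27 J/K.
Phase change: ΔS₂ = +mL/T_tr = 296 × 335 / 273.1 = 363.1 J/K.
ΔS_total = (65.27) + (363.1) = 428 J/K.

ΔS = 428 J/K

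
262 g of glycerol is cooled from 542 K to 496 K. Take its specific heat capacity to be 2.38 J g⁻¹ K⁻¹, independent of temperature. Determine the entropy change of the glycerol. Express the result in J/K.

ΔS = -55.3 J/K

ΔS = ∫dQ_rev/T = m c ln(T₂/T₁) = 262 × 2.38 × ln(496/542) = -55.3 J/K.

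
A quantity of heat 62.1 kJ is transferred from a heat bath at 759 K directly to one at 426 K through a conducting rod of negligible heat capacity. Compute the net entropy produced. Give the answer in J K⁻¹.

ΔS_hot = −Q/T_H = −62100/759 = -81.82 J/K and ΔS_cold = +Q/T_C = 62100/426 = 145.8 J/K.
ΔS_total = -81.82 + 145.8 = 64 J/K, positive as the second law requires.

ΔS_total = 64 J/K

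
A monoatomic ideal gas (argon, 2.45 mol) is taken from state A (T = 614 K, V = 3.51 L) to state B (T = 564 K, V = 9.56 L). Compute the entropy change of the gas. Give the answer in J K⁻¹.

Entropy is a state function: ΔS = nC_V ln(T₂/T₁) + nR ln(V₂/V₁), with C_V = 3R/2 = 12.47 J mol⁻¹ K⁻¹ for a monoatomic ideal gas.
ΔS = 2.45 × [12.47 × ln(564/614) + 8.314 × ln(9.56/3.51)] = 17.8 J/K.

ΔS = 17.8 J/K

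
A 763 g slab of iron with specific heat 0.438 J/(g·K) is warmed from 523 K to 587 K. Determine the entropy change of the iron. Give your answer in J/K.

ΔS = ∫dQ_rev/T = m c ln(T₂/T₁) = 763 × 0.438 × ln(587/523) = 38.6 J/K.

ΔS = 38.6 J/K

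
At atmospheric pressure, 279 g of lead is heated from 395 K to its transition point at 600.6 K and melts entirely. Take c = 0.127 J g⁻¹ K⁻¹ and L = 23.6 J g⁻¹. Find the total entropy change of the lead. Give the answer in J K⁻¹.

ΔS = 25.8 J/K

Warming step: ΔS₁ = m c ln(T_tr/T_i) = 279 × 0.127 × ln(600.6/395) = 14.85 J/K.
Phase change: ΔS₂ = +mL/T_tr = 279 × 23.6 / 600.6 = 10.96 J/K.
ΔS_total = (14.85) + (10.96) = 25.8 J/K.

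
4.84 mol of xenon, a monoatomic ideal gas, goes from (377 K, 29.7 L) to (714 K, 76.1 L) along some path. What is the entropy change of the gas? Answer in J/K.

Entropy is a state function: ΔS = nC_V ln(T₂/T₁) + nR ln(V₂/V₁), with C_V = 3R/2 = 12.47 J mol⁻¹ K⁻¹ for a monoatomic ideal gas.
ΔS = 4.84 × [12.47 × ln(714/377) + 8.314 × ln(76.1/29.7)] = 76.4 J/K.

ΔS = 76.4 J/K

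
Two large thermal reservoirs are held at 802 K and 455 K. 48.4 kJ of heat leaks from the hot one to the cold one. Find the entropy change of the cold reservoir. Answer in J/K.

The cold reservoir gains heat Q, so ΔS_cold = +Q/T_C = 48400/455 = 106 J/K.

ΔS_cold = 106 J/K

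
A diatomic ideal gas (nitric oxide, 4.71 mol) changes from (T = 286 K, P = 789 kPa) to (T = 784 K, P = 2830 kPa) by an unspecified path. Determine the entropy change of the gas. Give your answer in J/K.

ΔS = nC_p ln(T₂/T₁) − nR ln(P₂/P₁), with C_p = 7R/2 = 29.1 J mol⁻¹ K⁻¹ for a diatomic ideal gas.
ΔS = 4.71 × [29.1 × ln(784/286) − 8.314 × ln(2830/789)] = 88.2 J/K.

ΔS = 88.2 J/K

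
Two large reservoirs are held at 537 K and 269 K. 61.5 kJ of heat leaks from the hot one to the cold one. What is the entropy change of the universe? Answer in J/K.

ΔS_total = 114 J/K

ΔS_hot = −Q/T_H = −61500/537 = -114.5 J/K and ΔS_cold = +Q/T_C = 61500/269 = 228.6 J/K.
ΔS_total = -114.5 + 228.6 = 114 J/K, positive as the second law requires.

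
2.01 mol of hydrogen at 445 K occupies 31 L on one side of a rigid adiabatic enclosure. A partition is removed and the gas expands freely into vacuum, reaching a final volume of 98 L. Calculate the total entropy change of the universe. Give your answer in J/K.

For an ideal gas in free expansion Q = 0 and W = 0, so T is unchanged.
Entropy is a state function; using a reversible isothermal path, ΔS_gas = nR ln(V₂/V₁) = 2.01 × 8.314 × ln(98/31) = 19.2 J/K.
The insulated surroundings exchange no heat, so ΔS_surr = 0 and ΔS_universe = ΔS_gas.

ΔS_universe = 19.2 J/K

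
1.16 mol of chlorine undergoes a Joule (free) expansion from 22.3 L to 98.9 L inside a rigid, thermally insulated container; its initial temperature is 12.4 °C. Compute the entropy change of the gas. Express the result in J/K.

ΔS_gas = 14.4 J/K

For an ideal gas in free expansion Q = 0 and W = 0, so T is unchanged.
Entropy is a state function; using a reversible isothermal path, ΔS_gas = nR ln(V₂/V₁) = 1.16 × 8.314 × ln(98.9/22.3) = 14.4 J/K.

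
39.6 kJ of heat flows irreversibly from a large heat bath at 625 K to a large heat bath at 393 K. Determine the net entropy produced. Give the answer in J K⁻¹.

ΔS_total = 37.4 J/K

ΔS_hot = −Q/T_H = −39600/625 = -63.36 J/K and ΔS_cold = +Q/T_C = 39600/393 = 100.8 J/K.
ΔS_total = -63.36 + 100.8 = 37.4 J/K, positive as the second law requires.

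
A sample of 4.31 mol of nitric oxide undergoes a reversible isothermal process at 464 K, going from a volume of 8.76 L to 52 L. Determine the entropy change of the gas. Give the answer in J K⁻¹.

For an isothermal ideal gas ΔS_gas = nR ln(V₂/V₁) = 4.31 × 8.314 × ln(52/8.76) = 63.8 J/K.

ΔS_gas = 63.8 J/K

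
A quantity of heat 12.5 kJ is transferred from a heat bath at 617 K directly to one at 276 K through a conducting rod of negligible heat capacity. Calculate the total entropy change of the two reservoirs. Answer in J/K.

ΔS_hot = −Q/T_H = −12500/617 = -20.26 J/K and ΔS_cold = +Q/T_C = 12500/276 = 45.29 J/K.
ΔS_total = -20.26 + 45.29 = 25 J/K, positive as the second law requires.

ΔS_total = 25 J/K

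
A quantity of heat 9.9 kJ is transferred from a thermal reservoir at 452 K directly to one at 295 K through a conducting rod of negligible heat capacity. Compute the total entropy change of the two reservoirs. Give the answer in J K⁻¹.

ΔS_total = 11.7 J/K

ΔS_hot = −Q/T_H = −9900/452 = -21.9 J/K and ΔS_cold = +Q/T_C = 9900/295 = 33.56 J/K.
ΔS_total = -21.9 + 33.56 = 11.7 J/K, positive as the second law requires.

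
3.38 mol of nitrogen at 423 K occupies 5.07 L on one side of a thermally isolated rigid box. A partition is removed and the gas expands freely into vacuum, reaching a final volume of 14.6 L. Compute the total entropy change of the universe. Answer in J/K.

ΔS_universe = 29.7 J/K

For an ideal gas in free expansion Q = 0 and W = 0, so T is unchanged.
Entropy is a state function; using a reversible isothermal path, ΔS_gas = nR ln(V₂/V₁) = 3.38 × 8.314 × ln(14.6/5.07) = 29.7 J/K.
The insulated surroundings exchange no heat, so ΔS_surr = 0 and ΔS_universe = ΔS_gas.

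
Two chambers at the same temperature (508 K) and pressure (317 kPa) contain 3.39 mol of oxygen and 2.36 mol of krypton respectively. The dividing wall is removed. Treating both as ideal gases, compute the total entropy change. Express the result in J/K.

Mole fractions: x_A = 3.39/5.75 = 0.59, x_B = 0.41.
ΔS_mix = −R(n_A ln x_A + n_B ln x_B) = −8.314 × (3.39 ln 0.59 + 2.36 ln 0.41) = 32.4 J/K.

ΔS_mix = 32.4 J/K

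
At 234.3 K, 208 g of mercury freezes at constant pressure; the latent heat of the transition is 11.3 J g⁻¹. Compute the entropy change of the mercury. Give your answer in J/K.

ΔS = -10 J/K

Heat released by the substance: Q = −mL = −208 × 11.3 = −2350.4 J.
At constant T, ΔS = Q_rev/T = −2350.4 / 234.3 = -10 J/K.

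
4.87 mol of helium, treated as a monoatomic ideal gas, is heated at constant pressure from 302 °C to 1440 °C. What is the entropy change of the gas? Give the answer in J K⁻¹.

ΔS = 110 J/K

In kelvin: T₁ = 575.15 K, T₂ = 1713.15 K. At constant pressure, ΔS = nC_p ln(T₂/T₁) with C_p = 5R/2 = 20.79 J mol⁻¹ K⁻¹.
ΔS = 4.87 × 20.79 × ln(1713.15/575.15) = 110 J/K.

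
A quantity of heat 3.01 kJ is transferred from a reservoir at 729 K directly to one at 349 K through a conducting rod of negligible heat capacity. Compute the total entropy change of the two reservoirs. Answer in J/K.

ΔS_hot = −Q/T_H = −3010/729 = -4.129 J/K and ΔS_cold = +Q/T_C = 3010/349 = 8.625 J/K.
ΔS_total = -4.129 + 8.625 = 4.5 J/K, positive as the second law requires.

ΔS_total = 4.5 J/K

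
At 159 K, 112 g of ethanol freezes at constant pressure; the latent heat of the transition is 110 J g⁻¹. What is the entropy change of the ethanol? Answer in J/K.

Heat released by the substance: Q = −mL = −112 × 110 = −12320 J.
At constant T, ΔS = Q_rev/T = −12320 / 159 = -77.5 J/K.

ΔS = -77.5 J/K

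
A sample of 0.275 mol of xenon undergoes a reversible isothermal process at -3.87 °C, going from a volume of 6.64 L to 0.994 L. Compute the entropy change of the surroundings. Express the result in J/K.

For an isothermal ideal gas ΔS_gas = nR ln(V₂/V₁) = 0.275 × 8.314 × ln(0.994/6.64) = -4.34 J/K.
The process is reversible, so ΔS_surr = −ΔS_gas = 4.34 J/K and ΔS_universe = 0.

ΔS_surr = 4.34 J/K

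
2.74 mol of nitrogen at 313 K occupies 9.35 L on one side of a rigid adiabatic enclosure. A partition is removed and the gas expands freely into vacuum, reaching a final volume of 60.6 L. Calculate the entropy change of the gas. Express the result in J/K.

ΔS_gas = 42.6 J/K

No heat is exchanged and no work is done, so the ideal-gas temperature stays constant.
Entropy is a state function; using a reversible isothermal path, ΔS_gas = nR ln(V₂/V₁) = 2.74 × 8.314 × ln(60.6/9.35) = 42.6 J/K.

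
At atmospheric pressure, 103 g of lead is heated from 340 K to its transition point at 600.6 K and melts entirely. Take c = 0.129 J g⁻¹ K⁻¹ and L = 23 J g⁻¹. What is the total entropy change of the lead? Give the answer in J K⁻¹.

Warming step: ΔS₁ = m c ln(T_tr/T_i) = 103 × 0.129 × ln(600.6/340) = 7.56 J/K.
Phase change: ΔS₂ = +mL/T_tr = 103 × 23 / 600.6 = 3.944 J/K.
ΔS_total = (7.56) + (3.944) = 11.5 J/K.

ΔS = 11.5 J/K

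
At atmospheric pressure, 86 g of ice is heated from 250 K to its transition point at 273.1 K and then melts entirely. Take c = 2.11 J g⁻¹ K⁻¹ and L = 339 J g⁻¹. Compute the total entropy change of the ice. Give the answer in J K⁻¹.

ΔS = 123 J/K

Warming step: ΔS₁ = m c ln(T_tr/T_i) = 86 × 2.11 × ln(273.1/250) = 16.04 J/K.
Phase change: ΔS₂ = +mL/T_tr = 86 × 339 / 273.1 = 106.8 J/K.
ΔS_total = (16.04) + (106.8) = 123 J/K.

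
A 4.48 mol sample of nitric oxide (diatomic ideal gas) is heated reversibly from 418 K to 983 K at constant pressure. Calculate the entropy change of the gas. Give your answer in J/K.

ΔS = 111 J/K

At constant pressure, ΔS = nC_p ln(T₂/T₁) with C_p = 7R/2 = 29.1 J mol⁻¹ K⁻¹.
ΔS = 4.48 × 29.1 × ln(983/418) = 111 J/K.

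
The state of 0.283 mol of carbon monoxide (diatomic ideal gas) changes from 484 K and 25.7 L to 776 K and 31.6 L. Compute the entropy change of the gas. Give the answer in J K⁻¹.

Entropy is a state function: ΔS = nC_V ln(T₂/T₁) + nR ln(V₂/V₁), with C_V = 5R/2 = 20.79 J mol⁻¹ K⁻¹ for a diatomic ideal gas.
ΔS = 0.283 × [20.79 × ln(776/484) + 8.314 × ln(31.6/25.7)] = 3.26 J/K.

ΔS = 3.26 J/K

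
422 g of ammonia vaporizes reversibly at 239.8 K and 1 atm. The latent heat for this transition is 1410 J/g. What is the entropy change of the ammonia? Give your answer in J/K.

ΔS = 2480 J/K

Heat absorbed by the substance: Q = mL = 422 × 1410 = 595020 J.
At constant T, ΔS = Q_rev/T = 595020 / 239.8 = 2480 J/K.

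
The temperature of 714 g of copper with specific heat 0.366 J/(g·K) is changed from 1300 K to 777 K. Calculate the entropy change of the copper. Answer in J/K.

ΔS = -134 J/K

ΔS = ∫dQ_rev/T = m c ln(T₂/T₁) = 714 × 0.366 × ln(777/1300) = -134 J/K.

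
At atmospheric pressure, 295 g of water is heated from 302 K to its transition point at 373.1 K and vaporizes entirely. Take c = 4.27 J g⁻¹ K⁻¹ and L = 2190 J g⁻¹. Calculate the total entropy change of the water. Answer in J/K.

Warming step: ΔS₁ = m c ln(T_tr/T_i) = 295 × 4.27 × ln(373.1/302) = 266.3 J/K.
Phase change: ΔS₂ = +mL/T_tr = 295 × 2190 / 373.1 = 1732 J/K.
ΔS_total = (266.3) + (1732) = 2000 J/K.

ΔS = 2000 J/K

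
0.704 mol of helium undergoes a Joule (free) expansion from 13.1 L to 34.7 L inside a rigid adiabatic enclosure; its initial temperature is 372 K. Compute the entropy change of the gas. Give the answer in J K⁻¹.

For an ideal gas in free expansion Q = 0 and W = 0, so T is unchanged.
Entropy is a state function; using a reversible isothermal path, ΔS_gas = nR ln(V₂/V₁) = 0.704 × 8.314 × ln(34.7/13.1) = 5.7 J/K.

ΔS_gas = 5.7 J/K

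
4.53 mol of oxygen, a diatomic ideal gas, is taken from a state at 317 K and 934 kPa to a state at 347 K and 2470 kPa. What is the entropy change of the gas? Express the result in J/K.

ΔS = -24.7 J/K

ΔS = nC_p ln(T₂/T₁) − nR ln(P₂/P₁), with C_p = 7R/2 = 29.1 J mol⁻¹ K⁻¹ for a diatomic ideal gas.
ΔS = 4.53 × [29.1 × ln(347/317) − 8.314 × ln(2470/934)] = -24.7 J/K.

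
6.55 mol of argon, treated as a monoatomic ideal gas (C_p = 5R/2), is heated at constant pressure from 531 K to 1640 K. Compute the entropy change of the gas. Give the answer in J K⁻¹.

ΔS = 154 J/K

At constant pressure, ΔS = nC_p ln(T₂/T₁) with C_p = 5R/2 = 20.79 J mol⁻¹ K⁻¹.
ΔS = 6.55 × 20.79 × ln(1640/531) = 154 J/K.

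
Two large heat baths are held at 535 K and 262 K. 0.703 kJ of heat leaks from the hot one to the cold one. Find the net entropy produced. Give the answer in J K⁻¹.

ΔS_hot = −Q/T_H = −703/535 = -1.314 J/K and ΔS_cold = +Q/T_C = 703/262 = 2.683 J/K.
ΔS_total = -1.314 + 2.683 = 1.37 J/K, positive as the second law requires.

ΔS_total = 1.37 J/K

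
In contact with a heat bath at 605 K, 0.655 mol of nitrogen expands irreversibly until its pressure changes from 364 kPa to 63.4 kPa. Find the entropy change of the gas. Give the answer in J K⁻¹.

ΔS_gas = 9.52 J/K

Entropy is a state function, so ΔS_gas depends only on the end states.
For an isothermal ideal gas ΔS_gas = nR ln(P₁/P₂) = 0.655 × 8.314 × ln(364/63.4) = 9.52 J/K.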